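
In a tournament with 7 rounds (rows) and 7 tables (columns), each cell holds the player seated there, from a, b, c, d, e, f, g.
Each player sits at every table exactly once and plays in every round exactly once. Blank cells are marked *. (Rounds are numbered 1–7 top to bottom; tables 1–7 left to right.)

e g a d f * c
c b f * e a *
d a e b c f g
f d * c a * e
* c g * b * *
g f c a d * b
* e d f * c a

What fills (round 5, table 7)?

Round 1, table 6: round 1 has {a, c, d, e, f, g} and table 6 has {a, c, f}, leaving only b.
Round 2, table 4: round 2 has {a, b, c, e, f} and table 4 has {a, b, c, d, f}, leaving only g.
Round 2, table 7: round 2 has {a, b, c, e, f, g} and table 7 has {a, b, c, e, g}, leaving only d.
Round 5 already has {b, c, g} and table 7 already has {a, b, c, d, e, g}, so round 5, table 7 must be f.

f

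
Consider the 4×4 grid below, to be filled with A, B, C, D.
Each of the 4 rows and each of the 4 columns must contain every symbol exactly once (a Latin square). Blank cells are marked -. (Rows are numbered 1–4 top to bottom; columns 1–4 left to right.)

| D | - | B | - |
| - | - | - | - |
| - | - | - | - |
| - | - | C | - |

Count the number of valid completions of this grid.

Row 1, column 2: eliminating its row and column leaves {A, C}.
Row 1, column 4: eliminating its row and column leaves {A, C}.
Row 2, column 1: eliminating its row and column leaves {A, B, C}.
Row 2, column 2: eliminating its row and column leaves {A, B, C, D}.
Row 2, column 3: eliminating its row and column leaves {A, D}.
Row 2, column 4: eliminating its row and column leaves {A, B, C, D}.
Row 3, column 1: eliminating its row and column leaves {A, B, C}.
Row 3, column 2: eliminating its row and column leaves {A, B, C, D}.
Row 3, column 3: eliminating its row and column leaves {A, D}.
Row 3, column 4: eliminating its row and column leaves {A, B, C, D}.
Row 4, column 1: eliminating its row and column leaves {A, B}.
Row 4, column 2: eliminating its row and column leaves {A, B, D}.
Row 4, column 4: eliminating its row and column leaves {A, B, D}.
Enumerating the assignments across these blanks that avoid any row or column repeat gives 16 completions.

16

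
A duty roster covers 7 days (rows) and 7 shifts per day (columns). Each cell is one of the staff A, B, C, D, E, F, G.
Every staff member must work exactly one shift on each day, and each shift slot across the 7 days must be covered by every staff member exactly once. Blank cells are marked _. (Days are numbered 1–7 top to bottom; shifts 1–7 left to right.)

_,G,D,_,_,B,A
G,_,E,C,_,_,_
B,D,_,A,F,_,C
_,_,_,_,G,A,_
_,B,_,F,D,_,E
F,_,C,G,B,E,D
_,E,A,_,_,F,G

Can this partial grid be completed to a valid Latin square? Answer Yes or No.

Day 1, shift 4: day 1 has {A, B, D, G} and shift 4 has {A, C, F, G}, so it must be E.
Day 1, shift 1: day 1 has {A, B, D, E, G} and shift 1 has {B, F, G}, so it must be C.
Now day 1, shift 5: day 1 together with shift 5 already contain {A, B, C, D, E, F, G} — every symbol — so nothing can go there. The grid has no valid completion.

No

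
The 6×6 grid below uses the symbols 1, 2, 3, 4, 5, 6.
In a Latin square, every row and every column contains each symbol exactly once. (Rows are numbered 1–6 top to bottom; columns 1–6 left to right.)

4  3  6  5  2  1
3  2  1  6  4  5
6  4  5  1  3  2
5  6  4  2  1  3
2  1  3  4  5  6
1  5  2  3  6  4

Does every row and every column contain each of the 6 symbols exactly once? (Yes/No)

Yes

Each row is a permutation of the 6 symbols, and so is each column.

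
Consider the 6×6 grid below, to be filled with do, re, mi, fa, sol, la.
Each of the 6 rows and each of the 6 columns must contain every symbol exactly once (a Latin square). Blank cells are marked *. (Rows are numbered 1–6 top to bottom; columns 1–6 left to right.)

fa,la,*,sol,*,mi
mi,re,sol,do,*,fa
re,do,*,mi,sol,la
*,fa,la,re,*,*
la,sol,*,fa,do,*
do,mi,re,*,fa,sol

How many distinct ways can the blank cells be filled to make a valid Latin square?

Row 1, column 3: eliminating its row and column leaves {do}.
Row 1, column 5: eliminating its row and column leaves {re}.
Row 2, column 5: eliminating its row and column leaves {la}.
Row 3, column 3: eliminating its row and column leaves {fa}.
Row 4, column 1: eliminating its row and column leaves {sol}.
Row 4, column 5: eliminating its row and column leaves {mi}.
Row 4, column 6: eliminating its row and column leaves {do}.
Row 5, column 3: eliminating its row and column leaves {mi}.
Row 5, column 6: eliminating its row and column leaves {re}.
Row 6, column 4: eliminating its row and column leaves {la}.
Only one assignment across all blanks avoids any row or column repeat, giving 1 completion.

1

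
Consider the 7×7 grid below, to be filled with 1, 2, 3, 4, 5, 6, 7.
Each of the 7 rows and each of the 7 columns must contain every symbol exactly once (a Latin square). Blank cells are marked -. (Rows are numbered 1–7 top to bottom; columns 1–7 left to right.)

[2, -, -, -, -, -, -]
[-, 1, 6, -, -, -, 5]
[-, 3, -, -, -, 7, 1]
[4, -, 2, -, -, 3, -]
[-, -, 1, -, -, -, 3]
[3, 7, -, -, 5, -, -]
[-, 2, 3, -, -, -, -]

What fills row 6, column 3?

4

Row 6 already has {3, 5, 7} and column 3 already has {1, 2, 3, 6}, so row 6, column 3 must be 4.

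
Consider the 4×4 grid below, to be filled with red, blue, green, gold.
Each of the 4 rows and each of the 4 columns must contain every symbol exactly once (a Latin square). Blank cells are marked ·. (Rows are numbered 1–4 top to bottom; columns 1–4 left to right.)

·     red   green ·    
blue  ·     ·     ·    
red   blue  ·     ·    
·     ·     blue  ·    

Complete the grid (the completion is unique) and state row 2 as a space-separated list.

blue green red gold

Row 1, column 1: row 1 has {red, green} and column 1 has {red, blue}, leaving only gold.
Row 1, column 4: row 1 has {red, green, gold} and column 4 has {}, leaving only blue.
Row 3, column 3: row 3 has {red, blue} and column 3 has {blue, green}, leaving only gold.
Row 2, column 3: row 2 has {blue} and column 3 has {blue, green, gold}, leaving only red.
Row 3, column 4: row 3 has {red, blue, gold} and column 4 has {blue}, leaving only green.
Row 2, column 4: row 2 has {red, blue} and column 4 has {blue, green}, leaving only gold.
Row 2, column 2: row 2 has {red, blue, gold} and column 2 has {red, blue}, leaving only green.
So row 2 reads: blue green red gold.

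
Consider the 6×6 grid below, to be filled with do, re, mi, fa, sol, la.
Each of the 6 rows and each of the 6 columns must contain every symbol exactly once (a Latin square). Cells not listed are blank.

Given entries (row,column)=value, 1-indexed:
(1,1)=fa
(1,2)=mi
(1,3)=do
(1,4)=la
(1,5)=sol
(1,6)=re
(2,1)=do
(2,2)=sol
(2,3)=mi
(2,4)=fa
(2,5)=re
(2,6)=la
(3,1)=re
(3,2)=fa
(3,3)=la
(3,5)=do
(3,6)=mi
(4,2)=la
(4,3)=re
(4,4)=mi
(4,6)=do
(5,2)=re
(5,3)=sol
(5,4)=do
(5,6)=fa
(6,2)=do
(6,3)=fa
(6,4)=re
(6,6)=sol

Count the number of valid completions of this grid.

2

Row 3, column 4: eliminating its row and column leaves {sol}.
Row 4, column 1: eliminating its row and column leaves {sol}.
Row 4, column 5: eliminating its row and column leaves {fa}.
Row 5, column 1: eliminating its row and column leaves {mi, la}.
Row 5, column 5: eliminating its row and column leaves {mi, la}.
Row 6, column 1: eliminating its row and column leaves {mi, la}.
Row 6, column 5: eliminating its row and column leaves {mi, la}.
Enumerating the assignments across these blanks that avoid any row or column repeat gives 2 completions.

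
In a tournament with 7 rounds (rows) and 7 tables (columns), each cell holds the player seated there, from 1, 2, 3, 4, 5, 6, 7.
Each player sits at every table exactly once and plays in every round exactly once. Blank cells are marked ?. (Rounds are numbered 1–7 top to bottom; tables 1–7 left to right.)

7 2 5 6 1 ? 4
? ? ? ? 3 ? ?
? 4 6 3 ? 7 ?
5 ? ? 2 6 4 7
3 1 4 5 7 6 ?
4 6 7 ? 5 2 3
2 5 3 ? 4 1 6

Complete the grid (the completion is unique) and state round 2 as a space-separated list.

6 7 2 4 3 5 1

Round 2, table 2: round 2 has {3} and table 2 has {1, 2, 4, 5, 6}, leaving only 7.
Round 2, table 6: round 2 has {3, 7} and table 6 has {1, 2, 4, 6, 7}, leaving only 5.
Round 1, table 6: round 1 has {1, 2, 4, 5, 6, 7} and table 6 has {1, 2, 4, 5, 6, 7}, leaving only 3.
Round 3, table 1: round 3 has {3, 4, 6, 7} and table 1 has {2, 3, 4, 5, 7}, leaving only 1.
Round 2, table 1: round 2 has {3, 5, 7} and table 1 has {1, 2, 3, 4, 5, 7}, leaving only 6.
Round 3, table 5: round 3 has {1, 3, 4, 6, 7} and table 5 has {1, 3, 4, 5, 6, 7}, leaving only 2.
Round 3, table 7: round 3 has {1, 2, 3, 4, 6, 7} and table 7 has {3, 4, 6, 7}, leaving only 5.
Round 4, table 2: round 4 has {2, 4, 5, 6, 7} and table 2 has {1, 2, 4, 5, 6, 7}, leaving only 3.
Round 4, table 3: round 4 has {2, 3, 4, 5, 6, 7} and table 3 has {3, 4, 5, 6, 7}, leaving only 1.
Round 2, table 3: round 2 has {3, 5, 6, 7} and table 3 has {1, 3, 4, 5, 6, 7}, leaving only 2.
Round 2, table 7: round 2 has {2, 3, 5, 6, 7} and table 7 has {3, 4, 5, 6, 7}, leaving only 1.
Round 2, table 4: round 2 has {1, 2, 3, 5, 6, 7} and table 4 has {2, 3, 5, 6}, leaving only 4.
So round 2 reads: 6 7 2 4 3 5 1.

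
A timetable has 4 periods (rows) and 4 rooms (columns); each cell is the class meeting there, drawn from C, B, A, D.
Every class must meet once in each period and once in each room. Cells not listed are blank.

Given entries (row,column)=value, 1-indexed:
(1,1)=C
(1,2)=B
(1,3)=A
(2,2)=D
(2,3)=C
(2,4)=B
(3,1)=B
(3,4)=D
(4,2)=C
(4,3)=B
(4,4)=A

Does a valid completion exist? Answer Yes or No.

No

Period 1, room 4: period 1 together with room 4 already contain {C, B, A, D} — every symbol — so nothing can go there. The grid has no valid completion.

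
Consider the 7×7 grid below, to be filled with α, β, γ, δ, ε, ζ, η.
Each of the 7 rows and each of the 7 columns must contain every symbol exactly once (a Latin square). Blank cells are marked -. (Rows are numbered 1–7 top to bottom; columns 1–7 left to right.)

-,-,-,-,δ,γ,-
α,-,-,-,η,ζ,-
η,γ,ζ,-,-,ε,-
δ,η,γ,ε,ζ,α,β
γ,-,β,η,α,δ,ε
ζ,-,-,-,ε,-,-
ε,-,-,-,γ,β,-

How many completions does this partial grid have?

6

Row 1, column 1: eliminating its row and column leaves {β}.
Row 1, column 2: eliminating its row and column leaves {α, β, ε, ζ}.
Row 1, column 3: eliminating its row and column leaves {α, ε, η}.
Row 1, column 4: eliminating its row and column leaves {α, β, ζ}.
Row 1, column 7: eliminating its row and column leaves {α, ζ, η}.
Row 2, column 2: eliminating its row and column leaves {β, δ, ε}.
Row 2, column 3: eliminating its row and column leaves {δ, ε}.
Row 2, column 4: eliminating its row and column leaves {β, γ, δ}.
Row 2, column 7: eliminating its row and column leaves {γ, δ}.
Row 3, column 4: eliminating its row and column leaves {α, β, δ}.
Row 3, column 5: eliminating its row and column leaves {β}.
Row 3, column 7: eliminating its row and column leaves {α, δ}.
Row 5, column 2: eliminating its row and column leaves {ζ}.
Row 6, column 2: eliminating its row and column leaves {α, β, δ}.
Row 6, column 3: eliminating its row and column leaves {α, δ, η}.
Row 6, column 4: eliminating its row and column leaves {α, β, γ, δ}.
Row 6, column 6: eliminating its row and column leaves {η}.
Row 6, column 7: eliminating its row and column leaves {α, γ, δ, η}.
Row 7, column 2: eliminating its row and column leaves {α, δ, ζ}.
Row 7, column 3: eliminating its row and column leaves {α, δ, η}.
Row 7, column 4: eliminating its row and column leaves {α, δ, ζ}.
Row 7, column 7: eliminating its row and column leaves {α, δ, ζ, η}.
Enumerating the assignments across these blanks that avoid any row or column repeat gives 6 completions.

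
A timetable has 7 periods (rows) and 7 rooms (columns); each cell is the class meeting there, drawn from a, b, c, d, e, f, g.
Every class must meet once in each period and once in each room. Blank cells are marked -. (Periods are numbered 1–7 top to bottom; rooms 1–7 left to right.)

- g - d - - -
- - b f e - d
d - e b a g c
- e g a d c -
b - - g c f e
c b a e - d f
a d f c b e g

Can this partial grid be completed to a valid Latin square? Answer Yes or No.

No period or room among the givens repeats a symbol, and propagating forced cells runs into no contradiction.
One valid completion exists (for instance, e g c d f b a / g c b f e a d / d f e b a g c / f e g a d c b / b a d g c f e / c b a e g d f / a d f c b e g).

Yes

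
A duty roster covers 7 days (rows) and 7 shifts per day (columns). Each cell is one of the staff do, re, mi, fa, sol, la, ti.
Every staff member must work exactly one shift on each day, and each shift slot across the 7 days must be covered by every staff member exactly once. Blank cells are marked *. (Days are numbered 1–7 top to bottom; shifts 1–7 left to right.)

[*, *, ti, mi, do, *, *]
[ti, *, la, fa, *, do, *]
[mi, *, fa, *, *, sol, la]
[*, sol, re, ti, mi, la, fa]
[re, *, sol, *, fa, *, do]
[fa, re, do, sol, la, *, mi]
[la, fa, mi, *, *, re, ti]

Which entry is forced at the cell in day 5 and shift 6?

mi

Day 1, shift 1: day 1 has {do, mi, ti} and shift 1 has {re, mi, fa, la, ti}, leaving only sol.
Day 1, shift 2: day 1 has {do, mi, sol, ti} and shift 2 has {re, fa, sol}, leaving only la.
Day 1, shift 6: day 1 has {do, mi, sol, la, ti} and shift 6 has {do, re, sol, la}, leaving only fa.
Day 1, shift 7: day 1 has {do, mi, fa, sol, la, ti} and shift 7 has {do, mi, fa, la, ti}, leaving only re.
Day 2, shift 2: day 2 has {do, fa, la, ti} and shift 2 has {re, fa, sol, la}, leaving only mi.
Day 2, shift 7: day 2 has {do, mi, fa, la, ti} and shift 7 has {do, re, mi, fa, la, ti}, leaving only sol.
Day 2, shift 5: day 2 has {do, mi, fa, sol, la, ti} and shift 5 has {do, mi, fa, la}, leaving only re.
Day 3, shift 5: day 3 has {mi, fa, sol, la} and shift 5 has {do, re, mi, fa, la}, leaving only ti.
Day 3, shift 2: day 3 has {mi, fa, sol, la, ti} and shift 2 has {re, mi, fa, sol, la}, leaving only do.
Day 3, shift 4: day 3 has {do, mi, fa, sol, la, ti} and shift 4 has {mi, fa, sol, ti}, leaving only re.
Day 4, shift 1: day 4 has {re, mi, fa, sol, la, ti} and shift 1 has {re, mi, fa, sol, la, ti}, leaving only do.
Day 5, shift 2: day 5 has {do, re, fa, sol} and shift 2 has {do, re, mi, fa, sol, la}, leaving only ti.
Day 5 already has {do, re, fa, sol, ti} and shift 6 already has {do, re, fa, sol, la}, so day 5, shift 6 must be mi.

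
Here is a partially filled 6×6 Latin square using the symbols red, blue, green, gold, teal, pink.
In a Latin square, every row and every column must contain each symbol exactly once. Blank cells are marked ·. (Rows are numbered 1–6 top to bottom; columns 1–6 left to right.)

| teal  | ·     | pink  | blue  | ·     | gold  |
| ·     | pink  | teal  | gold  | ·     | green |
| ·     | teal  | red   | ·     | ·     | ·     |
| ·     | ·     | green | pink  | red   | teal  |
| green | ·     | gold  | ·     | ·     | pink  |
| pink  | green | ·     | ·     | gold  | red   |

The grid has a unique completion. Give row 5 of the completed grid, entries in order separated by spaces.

green blue gold red teal pink

Row 1, column 2: row 1 has {blue, gold, teal, pink} and column 2 has {green, teal, pink}, leaving only red.
Row 5, column 2: row 5 has {green, gold, pink} and column 2 has {red, green, teal, pink}, leaving only blue.
Row 5, column 5: row 5 has {blue, green, gold, pink} and column 5 has {red, gold}, leaving only teal.
Row 5, column 4: row 5 has {blue, green, gold, teal, pink} and column 4 has {blue, gold, pink}, leaving only red.
So row 5 reads: green blue gold red teal pink.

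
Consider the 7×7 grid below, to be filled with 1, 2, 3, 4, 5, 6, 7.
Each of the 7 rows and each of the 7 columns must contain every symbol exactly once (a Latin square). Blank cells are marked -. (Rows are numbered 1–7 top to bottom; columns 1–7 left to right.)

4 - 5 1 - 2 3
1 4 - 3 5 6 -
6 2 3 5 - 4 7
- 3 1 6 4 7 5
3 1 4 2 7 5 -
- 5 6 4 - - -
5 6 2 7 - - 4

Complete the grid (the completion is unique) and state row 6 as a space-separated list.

7 5 6 4 2 3 1

Row 1, column 2: row 1 has {1, 2, 3, 4, 5} and column 2 has {1, 2, 3, 4, 5, 6}, leaving only 7.
Row 1, column 5: row 1 has {1, 2, 3, 4, 5, 7} and column 5 has {4, 5, 7}, leaving only 6.
Row 2, column 3: row 2 has {1, 3, 4, 5, 6} and column 3 has {1, 2, 3, 4, 5, 6}, leaving only 7.
Row 2, column 7: row 2 has {1, 3, 4, 5, 6, 7} and column 7 has {3, 4, 5, 7}, leaving only 2.
Row 6, column 7: row 6 has {4, 5, 6} and column 7 has {2, 3, 4, 5, 7}, leaving only 1.
Row 6, column 6: row 6 has {1, 4, 5, 6} and column 6 has {2, 4, 5, 6, 7}, leaving only 3.
Row 6, column 5: row 6 has {1, 3, 4, 5, 6} and column 5 has {4, 5, 6, 7}, leaving only 2.
Row 6, column 1: row 6 has {1, 2, 3, 4, 5, 6} and column 1 has {1, 3, 4, 5, 6}, leaving only 7.
So row 6 reads: 7 5 6 4 2 3 1.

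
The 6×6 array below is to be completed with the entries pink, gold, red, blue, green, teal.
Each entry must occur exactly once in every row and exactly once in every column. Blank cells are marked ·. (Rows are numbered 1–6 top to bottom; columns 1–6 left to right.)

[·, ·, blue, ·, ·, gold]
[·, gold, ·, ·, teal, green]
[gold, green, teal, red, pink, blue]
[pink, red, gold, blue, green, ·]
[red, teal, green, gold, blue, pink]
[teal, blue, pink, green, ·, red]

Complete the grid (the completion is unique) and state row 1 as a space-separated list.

Row 1, column 1: row 1 has {gold, blue} and column 1 has {pink, gold, red, teal}, leaving only green.
Row 1, column 2: row 1 has {gold, blue, green} and column 2 has {gold, red, blue, green, teal}, leaving only pink.
Row 1, column 4: row 1 has {pink, gold, blue, green} and column 4 has {gold, red, blue, green}, leaving only teal.
Row 1, column 5: row 1 has {pink, gold, blue, green, teal} and column 5 has {pink, blue, green, teal}, leaving only red.
So row 1 reads: green pink blue teal red gold.

green pink blue teal red gold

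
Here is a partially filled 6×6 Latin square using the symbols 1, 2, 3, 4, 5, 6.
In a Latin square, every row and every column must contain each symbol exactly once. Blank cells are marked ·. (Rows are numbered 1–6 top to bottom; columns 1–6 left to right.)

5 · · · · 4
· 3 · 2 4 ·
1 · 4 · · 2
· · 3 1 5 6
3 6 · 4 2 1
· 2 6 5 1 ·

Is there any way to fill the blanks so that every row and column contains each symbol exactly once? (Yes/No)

Yes

No row or column among the givens repeats a symbol, and propagating forced cells runs into no contradiction.
One valid completion exists (for instance, 5 1 2 6 3 4 / 6 3 1 2 4 5 / 1 5 4 3 6 2 / 2 4 3 1 5 6 / 3 6 5 4 2 1 / 4 2 6 5 1 3).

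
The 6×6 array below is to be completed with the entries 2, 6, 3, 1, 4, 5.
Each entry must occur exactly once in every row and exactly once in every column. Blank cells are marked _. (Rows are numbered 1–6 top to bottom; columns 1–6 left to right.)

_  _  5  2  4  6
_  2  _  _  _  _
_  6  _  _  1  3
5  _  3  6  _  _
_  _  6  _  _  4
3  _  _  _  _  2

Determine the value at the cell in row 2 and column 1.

Row 1, column 1: row 1 has {2, 6, 4, 5} and column 1 has {3, 5}, leaving only 1.
Row 1, column 2: row 1 has {2, 6, 1, 4, 5} and column 2 has {2, 6}, leaving only 3.
Row 4, column 5: row 4 has {6, 3, 5} and column 5 has {1, 4}, leaving only 2.
Row 4, column 6: row 4 has {2, 6, 3, 5} and column 6 has {2, 6, 3, 4}, leaving only 1.
Row 2, column 6: row 2 has {2} and column 6 has {2, 6, 3, 1, 4}, leaving only 5.
Row 4, column 2: row 4 has {2, 6, 3, 1, 5} and column 2 has {2, 6, 3}, leaving only 4.
Row 5, column 1: row 5 has {6, 4} and column 1 has {3, 1, 5}, leaving only 2.
Row 3, column 1: row 3 has {6, 3, 1} and column 1 has {2, 3, 1, 5}, leaving only 4.
Row 2 already has {2, 5} and column 1 already has {2, 3, 1, 4, 5}, so row 2, column 1 must be 6.

6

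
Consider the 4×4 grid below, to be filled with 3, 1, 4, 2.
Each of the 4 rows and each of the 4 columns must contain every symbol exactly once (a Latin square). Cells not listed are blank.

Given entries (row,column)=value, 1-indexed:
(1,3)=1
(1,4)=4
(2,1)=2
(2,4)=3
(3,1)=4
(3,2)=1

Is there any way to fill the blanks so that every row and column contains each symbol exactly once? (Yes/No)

No

Row 1, column 1: row 1 has {1, 4} and column 1 has {4, 2}, so it must be 3.
Row 1, column 2: row 1 has {3, 1, 4} and column 2 has {1}, so it must be 2.
Row 2, column 2: row 2 has {3, 2} and column 2 has {1, 2}, so it must be 4.
Now row 2, column 3: row 2 together with column 3 already contain {3, 1, 4, 2} — every symbol — so nothing can go there. The grid has no valid completion.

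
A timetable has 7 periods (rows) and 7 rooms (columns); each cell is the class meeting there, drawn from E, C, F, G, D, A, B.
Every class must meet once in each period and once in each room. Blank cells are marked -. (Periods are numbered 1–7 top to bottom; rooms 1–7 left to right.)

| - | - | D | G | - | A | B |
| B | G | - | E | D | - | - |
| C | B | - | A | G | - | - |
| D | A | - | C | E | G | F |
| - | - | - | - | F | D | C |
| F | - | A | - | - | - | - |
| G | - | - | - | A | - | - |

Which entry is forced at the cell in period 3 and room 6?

Period 1, room 1: period 1 has {G, D, A, B} and room 1 has {C, F, G, D, B}, leaving only E.
Period 1, room 5: period 1 has {E, G, D, A, B} and room 5 has {E, F, G, D, A}, leaving only C.
Period 1, room 2: period 1 has {E, C, G, D, A, B} and room 2 has {G, A, B}, leaving only F.
Period 2, room 7: period 2 has {E, G, D, B} and room 7 has {C, F, B}, leaving only A.
Period 4, room 3: period 4 has {E, C, F, G, D, A} and room 3 has {D, A}, leaving only B.
Period 5, room 1: period 5 has {C, F, D} and room 1 has {E, C, F, G, D, B}, leaving only A.
Period 5, room 2: period 5 has {C, F, D, A} and room 2 has {F, G, A, B}, leaving only E.
Period 5, room 3: period 5 has {E, C, F, D, A} and room 3 has {D, A, B}, leaving only G.
Period 5, room 4: period 5 has {E, C, F, G, D, A} and room 4 has {E, C, G, A}, leaving only B.
Period 6, room 4: period 6 has {F, A} and room 4 has {E, C, G, A, B}, leaving only D.
Period 6, room 2: period 6 has {F, D, A} and room 2 has {E, F, G, A, B}, leaving only C.
Period 6, room 5: period 6 has {C, F, D, A} and room 5 has {E, C, F, G, D, A}, leaving only B.
Period 6, room 6: period 6 has {C, F, D, A, B} and room 6 has {G, D, A}, leaving only E.
Period 3 already has {C, G, A, B} and room 6 already has {E, G, D, A}, so period 3, room 6 must be F.

F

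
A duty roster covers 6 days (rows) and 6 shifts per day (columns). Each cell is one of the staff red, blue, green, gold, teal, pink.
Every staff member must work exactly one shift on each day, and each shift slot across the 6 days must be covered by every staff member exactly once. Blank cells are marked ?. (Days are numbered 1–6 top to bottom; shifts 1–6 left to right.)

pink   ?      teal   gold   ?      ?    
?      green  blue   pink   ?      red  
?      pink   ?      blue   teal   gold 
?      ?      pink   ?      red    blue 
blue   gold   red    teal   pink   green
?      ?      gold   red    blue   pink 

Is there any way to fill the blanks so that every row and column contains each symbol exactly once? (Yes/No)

No

Day 1, shift 6: day 1 together with shift 6 already contain {red, blue, green, gold, teal, pink} — every symbol — so nothing can go there. The grid has no valid completion.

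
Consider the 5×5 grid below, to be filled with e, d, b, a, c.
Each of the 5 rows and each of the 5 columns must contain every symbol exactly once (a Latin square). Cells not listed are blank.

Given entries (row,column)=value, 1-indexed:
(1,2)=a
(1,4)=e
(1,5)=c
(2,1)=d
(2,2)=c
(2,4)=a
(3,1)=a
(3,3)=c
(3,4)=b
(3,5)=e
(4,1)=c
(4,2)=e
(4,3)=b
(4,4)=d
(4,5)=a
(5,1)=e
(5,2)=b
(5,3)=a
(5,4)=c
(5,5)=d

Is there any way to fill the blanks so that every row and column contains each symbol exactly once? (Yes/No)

Yes

No row or column among the givens repeats a symbol, and propagating forced cells runs into no contradiction.
One valid completion exists (for instance, b a d e c / d c e a b / a d c b e / c e b d a / e b a c d).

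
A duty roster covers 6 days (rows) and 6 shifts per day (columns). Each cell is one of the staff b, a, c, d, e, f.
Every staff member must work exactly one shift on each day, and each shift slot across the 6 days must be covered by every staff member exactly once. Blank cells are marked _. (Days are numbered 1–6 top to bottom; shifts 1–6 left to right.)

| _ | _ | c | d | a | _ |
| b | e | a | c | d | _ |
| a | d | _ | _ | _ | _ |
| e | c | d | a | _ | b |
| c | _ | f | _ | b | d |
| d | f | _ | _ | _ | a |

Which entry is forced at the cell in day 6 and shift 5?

Day 1, shift 1: day 1 has {a, c, d} and shift 1 has {b, a, c, d, e}, leaving only f.
Day 1, shift 2: day 1 has {a, c, d, f} and shift 2 has {c, d, e, f}, leaving only b.
Day 1, shift 6: day 1 has {b, a, c, d, f} and shift 6 has {b, a, d}, leaving only e.
Day 2, shift 6: day 2 has {b, a, c, d, e} and shift 6 has {b, a, d, e}, leaving only f.
Day 3, shift 6: day 3 has {a, d} and shift 6 has {b, a, d, e, f}, leaving only c.
Day 4, shift 5: day 4 has {b, a, c, d, e} and shift 5 has {b, a, d}, leaving only f.
Day 3, shift 5: day 3 has {a, c, d} and shift 5 has {b, a, d, f}, leaving only e.
Day 6 already has {a, d, f} and shift 5 already has {b, a, d, e, f}, so day 6, shift 5 must be c.

c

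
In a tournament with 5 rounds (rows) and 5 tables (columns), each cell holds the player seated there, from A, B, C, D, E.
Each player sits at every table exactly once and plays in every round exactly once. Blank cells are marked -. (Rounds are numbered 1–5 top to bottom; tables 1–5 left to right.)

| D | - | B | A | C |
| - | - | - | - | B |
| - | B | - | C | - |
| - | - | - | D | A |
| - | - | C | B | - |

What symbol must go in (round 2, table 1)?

Round 1, table 2: round 1 has {A, B, C, D} and table 2 has {B}, leaving only E.
Round 2, table 4: round 2 has {B} and table 4 has {A, B, C, D}, leaving only E.
Round 4, table 2: round 4 has {A, D} and table 2 has {B, E}, leaving only C.
Round 4, table 3: round 4 has {A, C, D} and table 3 has {B, C}, leaving only E.
Round 4, table 1: round 4 has {A, C, D, E} and table 1 has {D}, leaving only B.
Round 2, table 1 is narrowed to {A, C}.
If it were A, then round 2, table 3 would be left with no valid symbol.
So round 2, table 1 must be C.

C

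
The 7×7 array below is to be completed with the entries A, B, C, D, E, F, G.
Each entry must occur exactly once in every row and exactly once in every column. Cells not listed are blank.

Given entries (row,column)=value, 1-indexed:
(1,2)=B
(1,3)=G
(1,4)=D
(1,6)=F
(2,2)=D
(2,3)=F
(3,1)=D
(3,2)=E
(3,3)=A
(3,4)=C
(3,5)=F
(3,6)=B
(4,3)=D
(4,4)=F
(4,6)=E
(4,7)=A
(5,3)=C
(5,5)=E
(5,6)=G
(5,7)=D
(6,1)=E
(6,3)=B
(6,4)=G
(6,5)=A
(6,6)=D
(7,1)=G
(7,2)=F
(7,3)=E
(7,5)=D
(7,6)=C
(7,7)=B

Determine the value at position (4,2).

Row 1, column 5: row 1 has {B, D, F, G} and column 5 has {A, D, E, F}, leaving only C.
Row 1, column 1: row 1 has {B, C, D, F, G} and column 1 has {D, E, G}, leaving only A.
Row 1, column 7: row 1 has {A, B, C, D, F, G} and column 7 has {A, B, D}, leaving only E.
Row 2, column 6: row 2 has {D, F} and column 6 has {B, C, D, E, F, G}, leaving only A.
Row 3, column 7: row 3 has {A, B, C, D, E, F} and column 7 has {A, B, D, E}, leaving only G.
Row 2, column 7: row 2 has {A, D, F} and column 7 has {A, B, D, E, G}, leaving only C.
Row 2, column 1: row 2 has {A, C, D, F} and column 1 has {A, D, E, G}, leaving only B.
Row 2, column 4: row 2 has {A, B, C, D, F} and column 4 has {C, D, F, G}, leaving only E.
Row 2, column 5: row 2 has {A, B, C, D, E, F} and column 5 has {A, C, D, E, F}, leaving only G.
Row 4, column 1: row 4 has {A, D, E, F} and column 1 has {A, B, D, E, G}, leaving only C.
Row 4 already has {A, C, D, E, F} and column 2 already has {B, D, E, F}, so row 4, column 2 must be G.

G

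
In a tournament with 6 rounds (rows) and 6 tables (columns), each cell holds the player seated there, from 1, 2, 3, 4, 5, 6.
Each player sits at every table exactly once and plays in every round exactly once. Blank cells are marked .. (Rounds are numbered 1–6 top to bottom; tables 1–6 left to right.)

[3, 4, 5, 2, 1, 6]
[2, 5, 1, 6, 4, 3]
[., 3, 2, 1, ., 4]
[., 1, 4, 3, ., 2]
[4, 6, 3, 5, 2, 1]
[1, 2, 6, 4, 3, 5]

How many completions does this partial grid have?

Round 3, table 1: eliminating its round and table leaves {5, 6}.
Round 3, table 5: eliminating its round and table leaves {5, 6}.
Round 4, table 1: eliminating its round and table leaves {5, 6}.
Round 4, table 5: eliminating its round and table leaves {5, 6}.
Enumerating the assignments across these blanks that avoid any round or table repeat gives 2 completions.

2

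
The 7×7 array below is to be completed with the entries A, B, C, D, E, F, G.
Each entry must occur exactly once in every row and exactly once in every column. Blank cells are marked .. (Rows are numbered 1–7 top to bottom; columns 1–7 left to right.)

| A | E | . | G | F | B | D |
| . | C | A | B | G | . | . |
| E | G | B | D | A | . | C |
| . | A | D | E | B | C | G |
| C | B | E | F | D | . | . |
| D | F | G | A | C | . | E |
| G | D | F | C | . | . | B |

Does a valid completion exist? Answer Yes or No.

No

Row 6, column 6: row 6 together with column 6 already contain {A, B, C, D, E, F, G} — every symbol — so nothing can go there. The grid has no valid completion.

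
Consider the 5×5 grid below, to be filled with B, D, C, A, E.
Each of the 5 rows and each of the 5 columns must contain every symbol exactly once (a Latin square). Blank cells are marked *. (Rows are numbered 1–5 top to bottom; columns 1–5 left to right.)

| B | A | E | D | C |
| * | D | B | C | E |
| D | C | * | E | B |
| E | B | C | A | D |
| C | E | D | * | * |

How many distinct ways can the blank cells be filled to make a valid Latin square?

1

Row 2, column 1: eliminating its row and column leaves {A}.
Row 3, column 3: eliminating its row and column leaves {A}.
Row 5, column 4: eliminating its row and column leaves {B}.
Row 5, column 5: eliminating its row and column leaves {A}.
Only one assignment across all blanks avoids any row or column repeat, giving 1 completion.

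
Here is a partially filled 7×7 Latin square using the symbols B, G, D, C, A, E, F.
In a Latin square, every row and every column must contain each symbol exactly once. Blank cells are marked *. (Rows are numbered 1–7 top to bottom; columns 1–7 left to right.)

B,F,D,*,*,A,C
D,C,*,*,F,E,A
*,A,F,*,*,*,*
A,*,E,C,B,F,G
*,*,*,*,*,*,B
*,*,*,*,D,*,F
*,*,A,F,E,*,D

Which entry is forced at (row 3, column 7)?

Row 3 already has {A, F} and column 7 already has {B, G, D, C, A, F}, so row 3, column 7 must be E.

E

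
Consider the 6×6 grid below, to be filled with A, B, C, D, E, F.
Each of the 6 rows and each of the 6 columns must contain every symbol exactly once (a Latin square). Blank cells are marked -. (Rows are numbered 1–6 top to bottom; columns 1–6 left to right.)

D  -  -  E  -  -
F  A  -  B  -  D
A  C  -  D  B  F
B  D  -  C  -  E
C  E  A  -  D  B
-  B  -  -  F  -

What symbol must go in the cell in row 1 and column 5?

C

Row 1, column 2: row 1 has {D, E} and column 2 has {A, B, C, D, E}, leaving only F.
Row 3, column 3: row 3 has {A, B, C, D, F} and column 3 has {A}, leaving only E.
Row 2, column 3: row 2 has {A, B, D, F} and column 3 has {A, E}, leaving only C.
Row 1, column 3: row 1 has {D, E, F} and column 3 has {A, C, E}, leaving only B.
Row 2, column 5: row 2 has {A, B, C, D, F} and column 5 has {B, D, F}, leaving only E.
Row 4, column 3: row 4 has {B, C, D, E} and column 3 has {A, B, C, E}, leaving only F.
Row 4, column 5: row 4 has {B, C, D, E, F} and column 5 has {B, D, E, F}, leaving only A.
Row 1 already has {B, D, E, F} and column 5 already has {A, B, D, E, F}, so row 1, column 5 must be C.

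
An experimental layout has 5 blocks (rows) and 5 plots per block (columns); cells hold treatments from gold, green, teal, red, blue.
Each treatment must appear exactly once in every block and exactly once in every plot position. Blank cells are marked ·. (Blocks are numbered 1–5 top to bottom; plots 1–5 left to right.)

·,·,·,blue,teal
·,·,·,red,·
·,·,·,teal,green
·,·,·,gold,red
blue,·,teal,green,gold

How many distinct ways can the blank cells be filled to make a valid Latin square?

Block 1, plot 1: eliminating its block and plot leaves {gold, green, red}.
Block 1, plot 2: eliminating its block and plot leaves {gold, green, red}.
Block 1, plot 3: eliminating its block and plot leaves {gold, green, red}.
Block 2, plot 1: eliminating its block and plot leaves {gold, green, teal}.
Block 2, plot 2: eliminating its block and plot leaves {gold, green, teal, blue}.
Block 2, plot 3: eliminating its block and plot leaves {gold, green, blue}.
Block 2, plot 5: eliminating its block and plot leaves {blue}.
Block 3, plot 1: eliminating its block and plot leaves {gold, red}.
Block 3, plot 2: eliminating its block and plot leaves {gold, red, blue}.
Block 3, plot 3: eliminating its block and plot leaves {gold, red, blue}.
Block 4, plot 1: eliminating its block and plot leaves {green, teal}.
Block 4, plot 2: eliminating its block and plot leaves {green, teal, blue}.
Block 4, plot 3: eliminating its block and plot leaves {green, blue}.
Block 5, plot 2: eliminating its block and plot leaves {red}.
Enumerating the assignments across these blanks that avoid any block or plot repeat gives 6 completions.

6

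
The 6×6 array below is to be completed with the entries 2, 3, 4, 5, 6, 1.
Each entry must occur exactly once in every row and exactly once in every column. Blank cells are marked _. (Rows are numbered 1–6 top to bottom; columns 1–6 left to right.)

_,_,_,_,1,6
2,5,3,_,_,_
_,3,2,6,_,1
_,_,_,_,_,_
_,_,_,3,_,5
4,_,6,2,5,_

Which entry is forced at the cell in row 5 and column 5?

Row 2, column 6: row 2 has {2, 3, 5} and column 6 has {5, 6, 1}, leaving only 4.
Row 2, column 4: row 2 has {2, 3, 4, 5} and column 4 has {2, 3, 6}, leaving only 1.
Row 2, column 5: row 2 has {2, 3, 4, 5, 1} and column 5 has {5, 1}, leaving only 6.
Row 3, column 1: row 3 has {2, 3, 6, 1} and column 1 has {2, 4}, leaving only 5.
Row 1, column 1: row 1 has {6, 1} and column 1 has {2, 4, 5}, leaving only 3.
Row 3, column 5: row 3 has {2, 3, 5, 6, 1} and column 5 has {5, 6, 1}, leaving only 4.
Row 5 already has {3, 5} and column 5 already has {4, 5, 6, 1}, so row 5, column 5 must be 2.

2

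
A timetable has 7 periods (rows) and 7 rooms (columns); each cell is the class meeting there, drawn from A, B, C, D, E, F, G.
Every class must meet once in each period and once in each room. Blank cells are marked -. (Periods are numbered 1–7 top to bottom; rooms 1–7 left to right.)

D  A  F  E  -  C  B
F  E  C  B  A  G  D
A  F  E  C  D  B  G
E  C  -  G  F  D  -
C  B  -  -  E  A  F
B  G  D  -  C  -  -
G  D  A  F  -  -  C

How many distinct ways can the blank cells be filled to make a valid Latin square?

Period 1, room 5: eliminating its period and room leaves {G}.
Period 4, room 3: eliminating its period and room leaves {B}.
Period 4, room 7: eliminating its period and room leaves {A}.
Period 5, room 3: eliminating its period and room leaves {G}.
Period 5, room 4: eliminating its period and room leaves {D}.
Period 6, room 4: eliminating its period and room leaves {A}.
Period 6, room 6: eliminating its period and room leaves {E, F}.
Period 6, room 7: eliminating its period and room leaves {A, E}.
Period 7, room 5: eliminating its period and room leaves {B}.
Period 7, room 6: eliminating its period and room leaves {E}.
Only one assignment across all blanks avoids any period or room repeat, giving 1 completion.

1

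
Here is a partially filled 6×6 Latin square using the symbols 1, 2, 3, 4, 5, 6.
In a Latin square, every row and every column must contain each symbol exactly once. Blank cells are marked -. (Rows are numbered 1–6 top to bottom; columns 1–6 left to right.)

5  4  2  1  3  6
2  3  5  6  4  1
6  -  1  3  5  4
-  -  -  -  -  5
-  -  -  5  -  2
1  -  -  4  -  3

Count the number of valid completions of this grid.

4

Row 3, column 2: eliminating its row and column leaves {2}.
Row 4, column 1: eliminating its row and column leaves {3, 4}.
Row 4, column 2: eliminating its row and column leaves {1, 2, 6}.
Row 4, column 3: eliminating its row and column leaves {3, 4, 6}.
Row 4, column 4: eliminating its row and column leaves {2}.
Row 4, column 5: eliminating its row and column leaves {1, 2, 6}.
Row 5, column 1: eliminating its row and column leaves {3, 4}.
Row 5, column 2: eliminating its row and column leaves {1, 6}.
Row 5, column 3: eliminating its row and column leaves {3, 4, 6}.
Row 5, column 5: eliminating its row and column leaves {1, 6}.
Row 6, column 2: eliminating its row and column leaves {2, 5, 6}.
Row 6, column 3: eliminating its row and column leaves {6}.
Row 6, column 5: eliminating its row and column leaves {2, 6}.
Enumerating the assignments across these blanks that avoid any row or column repeat gives 4 completions.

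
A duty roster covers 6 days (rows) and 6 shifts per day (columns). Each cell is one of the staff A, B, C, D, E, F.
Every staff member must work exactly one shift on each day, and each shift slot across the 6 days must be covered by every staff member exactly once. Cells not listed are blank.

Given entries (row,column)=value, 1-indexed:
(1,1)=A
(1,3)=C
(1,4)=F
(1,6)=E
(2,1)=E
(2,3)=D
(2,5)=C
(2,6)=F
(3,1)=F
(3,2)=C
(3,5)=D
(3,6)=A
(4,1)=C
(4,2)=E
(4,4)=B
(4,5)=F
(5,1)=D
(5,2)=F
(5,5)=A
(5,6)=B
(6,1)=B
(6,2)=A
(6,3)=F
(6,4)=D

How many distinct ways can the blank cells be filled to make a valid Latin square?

1

Day 1, shift 2: eliminating its day and shift leaves {B, D}.
Day 1, shift 5: eliminating its day and shift leaves {B}.
Day 2, shift 2: eliminating its day and shift leaves {B}.
Day 2, shift 4: eliminating its day and shift leaves {A}.
Day 3, shift 3: eliminating its day and shift leaves {B, E}.
Day 3, shift 4: eliminating its day and shift leaves {E}.
Day 4, shift 3: eliminating its day and shift leaves {A}.
Day 4, shift 6: eliminating its day and shift leaves {D}.
Day 5, shift 3: eliminating its day and shift leaves {E}.
Day 5, shift 4: eliminating its day and shift leaves {C, E}.
Day 6, shift 5: eliminating its day and shift leaves {E}.
Day 6, shift 6: eliminating its day and shift leaves {C}.
Only one assignment across all blanks avoids any day or shift repeat, giving 1 completion.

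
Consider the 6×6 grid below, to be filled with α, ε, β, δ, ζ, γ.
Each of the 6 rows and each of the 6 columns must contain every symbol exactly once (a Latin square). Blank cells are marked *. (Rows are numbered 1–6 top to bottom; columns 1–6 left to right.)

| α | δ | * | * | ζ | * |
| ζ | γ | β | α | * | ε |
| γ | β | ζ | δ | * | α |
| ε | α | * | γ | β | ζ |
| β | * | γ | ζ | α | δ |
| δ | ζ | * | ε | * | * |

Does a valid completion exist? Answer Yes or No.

Yes

No row or column among the givens repeats a symbol, and propagating forced cells runs into no contradiction.
One valid completion exists (for instance, α δ ε β ζ γ / ζ γ β α δ ε / γ β ζ δ ε α / ε α δ γ β ζ / β ε γ ζ α δ / δ ζ α ε γ β).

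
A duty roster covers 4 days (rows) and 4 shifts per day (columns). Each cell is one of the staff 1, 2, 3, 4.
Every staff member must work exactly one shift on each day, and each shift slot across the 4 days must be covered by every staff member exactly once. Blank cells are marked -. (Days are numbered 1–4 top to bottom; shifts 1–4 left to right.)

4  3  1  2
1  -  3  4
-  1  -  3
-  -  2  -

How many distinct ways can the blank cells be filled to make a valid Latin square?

1

Day 2, shift 2: eliminating its day and shift leaves {2}.
Day 3, shift 1: eliminating its day and shift leaves {2}.
Day 3, shift 3: eliminating its day and shift leaves {4}.
Day 4, shift 1: eliminating its day and shift leaves {3}.
Day 4, shift 2: eliminating its day and shift leaves {4}.
Day 4, shift 4: eliminating its day and shift leaves {1}.
Only one assignment across all blanks avoids any day or shift repeat, giving 1 completion.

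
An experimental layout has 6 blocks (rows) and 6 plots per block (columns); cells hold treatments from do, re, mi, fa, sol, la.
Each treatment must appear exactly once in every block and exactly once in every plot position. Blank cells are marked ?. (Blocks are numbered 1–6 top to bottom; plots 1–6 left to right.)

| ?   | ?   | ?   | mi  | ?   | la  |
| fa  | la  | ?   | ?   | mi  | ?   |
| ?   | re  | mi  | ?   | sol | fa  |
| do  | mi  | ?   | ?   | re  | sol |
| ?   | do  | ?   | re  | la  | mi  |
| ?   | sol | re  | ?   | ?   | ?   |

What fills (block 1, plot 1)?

Block 1, plot 2: block 1 has {mi, la} and plot 2 has {do, re, mi, sol, la}, leaving only fa.
Block 1, plot 5: block 1 has {mi, fa, la} and plot 5 has {re, mi, sol, la}, leaving only do.
Block 1, plot 3: block 1 has {do, mi, fa, la} and plot 3 has {re, mi}, leaving only sol.
Block 1 already has {do, mi, fa, sol, la} and plot 1 already has {do, fa}, so block 1, plot 1 must be re.

re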